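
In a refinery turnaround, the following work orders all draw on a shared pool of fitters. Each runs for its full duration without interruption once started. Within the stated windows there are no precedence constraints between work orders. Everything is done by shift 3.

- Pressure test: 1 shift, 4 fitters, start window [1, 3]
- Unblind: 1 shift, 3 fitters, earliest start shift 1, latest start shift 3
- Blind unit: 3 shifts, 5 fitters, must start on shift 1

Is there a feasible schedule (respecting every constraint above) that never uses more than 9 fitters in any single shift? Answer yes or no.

Schedule Pressure test@1, Unblind@2, Blind unit@1: s1:9  s2:8  s3:5 — peak 9 ≤ 9.

yes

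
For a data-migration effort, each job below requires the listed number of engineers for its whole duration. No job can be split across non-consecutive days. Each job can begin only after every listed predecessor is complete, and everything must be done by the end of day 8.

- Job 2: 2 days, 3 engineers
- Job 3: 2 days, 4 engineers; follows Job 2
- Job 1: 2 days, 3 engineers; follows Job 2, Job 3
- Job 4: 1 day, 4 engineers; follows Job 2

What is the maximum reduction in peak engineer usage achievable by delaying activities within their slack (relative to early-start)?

4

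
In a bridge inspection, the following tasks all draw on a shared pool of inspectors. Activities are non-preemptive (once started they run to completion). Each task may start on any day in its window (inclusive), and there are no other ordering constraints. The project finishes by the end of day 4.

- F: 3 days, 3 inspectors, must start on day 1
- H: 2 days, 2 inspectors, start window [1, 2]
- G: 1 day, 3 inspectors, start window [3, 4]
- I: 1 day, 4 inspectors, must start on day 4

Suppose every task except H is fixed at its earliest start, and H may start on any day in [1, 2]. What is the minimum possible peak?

6

H@1: d1:5  d2:5  d3:6  d4:4 → peak 6
H@2: d1:3  d2:5  d3:8  d4:4 → peak 8
Best is H@1, peak 6.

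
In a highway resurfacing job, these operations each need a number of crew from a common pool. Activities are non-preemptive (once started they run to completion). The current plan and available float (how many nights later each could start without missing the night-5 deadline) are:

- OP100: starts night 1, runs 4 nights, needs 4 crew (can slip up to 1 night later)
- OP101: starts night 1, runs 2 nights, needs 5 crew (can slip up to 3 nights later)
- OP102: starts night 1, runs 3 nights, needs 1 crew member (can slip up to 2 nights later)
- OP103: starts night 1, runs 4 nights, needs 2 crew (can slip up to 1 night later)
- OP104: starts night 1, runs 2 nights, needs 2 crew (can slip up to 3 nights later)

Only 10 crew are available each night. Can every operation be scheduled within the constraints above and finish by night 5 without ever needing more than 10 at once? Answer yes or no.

no

The minimum achievable peak is 11; 10 < 11, so no feasible schedule stays within the cap.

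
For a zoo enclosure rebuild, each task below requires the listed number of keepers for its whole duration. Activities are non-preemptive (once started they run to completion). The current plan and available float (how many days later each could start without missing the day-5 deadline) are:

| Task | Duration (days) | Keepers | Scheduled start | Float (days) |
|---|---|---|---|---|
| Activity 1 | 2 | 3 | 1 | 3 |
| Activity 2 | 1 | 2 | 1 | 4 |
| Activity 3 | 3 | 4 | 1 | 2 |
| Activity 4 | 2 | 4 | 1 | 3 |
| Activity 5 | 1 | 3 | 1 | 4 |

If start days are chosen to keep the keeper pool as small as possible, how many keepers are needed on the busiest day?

7

Early-start (Activity 1@1, Activity 2@1, Activity 3@1, Activity 4@1, Activity 5@1) gives peak 16: d1:16  d2:11  d3:4  d4:0  d5:0.
Shift Activity 2→3, Activity 4→4, Activity 5→4.
Schedule Activity 1@1, Activity 2@3, Activity 3@1, Activity 4@4, Activity 5@4: d1:7  d2:7  d3:6  d4:7  d5:4 — peak 7.
Total keeper-days = 31 over 5 days ⇒ peak ≥ ⌈31/5⌉ = 7, so 7 is optimal.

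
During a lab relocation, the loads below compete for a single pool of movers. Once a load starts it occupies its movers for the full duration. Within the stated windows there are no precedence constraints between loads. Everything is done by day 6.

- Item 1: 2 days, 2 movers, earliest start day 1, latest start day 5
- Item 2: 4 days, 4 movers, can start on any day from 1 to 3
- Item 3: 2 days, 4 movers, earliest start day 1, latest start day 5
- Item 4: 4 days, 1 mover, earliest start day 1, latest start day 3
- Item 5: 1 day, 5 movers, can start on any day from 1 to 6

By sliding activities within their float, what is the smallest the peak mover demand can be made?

Early-start (Item 1@1, Item 2@1, Item 3@1, Item 4@1, Item 5@1) gives peak 16: d1:16  d2:11  d3:5  d4:5  d5:0  d6:0.
Shift Item 2→2, Item 3→5.
Schedule Item 1@1, Item 2@2, Item 3@5, Item 4@1, Item 5@1: d1:8  d2:7  d3:5  d4:5  d5:8  d6:4 — peak 8.

8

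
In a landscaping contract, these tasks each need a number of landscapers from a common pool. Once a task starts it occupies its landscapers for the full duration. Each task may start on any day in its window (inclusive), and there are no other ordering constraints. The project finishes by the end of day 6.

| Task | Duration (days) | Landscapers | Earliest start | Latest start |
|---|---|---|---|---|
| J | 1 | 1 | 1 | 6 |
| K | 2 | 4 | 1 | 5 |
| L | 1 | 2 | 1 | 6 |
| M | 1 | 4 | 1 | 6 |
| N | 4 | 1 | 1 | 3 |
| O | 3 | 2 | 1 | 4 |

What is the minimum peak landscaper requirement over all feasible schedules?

5

Early-start (J@1, K@1, L@1, M@1, N@1, O@1) gives peak 14: d1:14  d2:7  d3:3  d4:1  d5:0  d6:0.
Shift L→3, M→6, N→2, O→3.
Schedule J@1, K@1, L@3, M@6, N@2, O@3: d1:5  d2:5  d3:5  d4:3  d5:3  d6:4 — peak 5.
Total landscaper-days = 25 over 6 days ⇒ peak ≥ ⌈25/6⌉ = 5, so 5 is optimal.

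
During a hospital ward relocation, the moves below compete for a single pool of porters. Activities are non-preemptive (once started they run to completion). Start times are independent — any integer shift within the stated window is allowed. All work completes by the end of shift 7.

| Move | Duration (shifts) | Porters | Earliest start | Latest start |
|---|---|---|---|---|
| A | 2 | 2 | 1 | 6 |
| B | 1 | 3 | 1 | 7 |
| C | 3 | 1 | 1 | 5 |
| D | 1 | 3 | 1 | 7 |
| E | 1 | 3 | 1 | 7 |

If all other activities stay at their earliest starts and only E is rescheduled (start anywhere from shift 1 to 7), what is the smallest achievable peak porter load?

9

E@1: s1:12  s2:3  s3:1  s4:0  s5:0  s6:0  s7:0 → peak 12
E@2: s1:9  s2:6  s3:1  s4:0  s5:0  s6:0  s7:0 → peak 9
E@3: s1:9  s2:3  s3:4  s4:0  s5:0  s6:0  s7:0 → peak 9
E@4: s1:9  s2:3  s3:1  s4:3  s5:0  s6:0  s7:0 → peak 9
E@5: s1:9  s2:3  s3:1  s4:0  s5:3  s6:0  s7:0 → peak 9
E@6: s1:9  s2:3  s3:1  s4:0  s5:0  s6:3  s7:0 → peak 9
E@7: s1:9  s2:3  s3:1  s4:0  s5:0  s6:0  s7:3 → peak 9
Best is E@2, peak 9.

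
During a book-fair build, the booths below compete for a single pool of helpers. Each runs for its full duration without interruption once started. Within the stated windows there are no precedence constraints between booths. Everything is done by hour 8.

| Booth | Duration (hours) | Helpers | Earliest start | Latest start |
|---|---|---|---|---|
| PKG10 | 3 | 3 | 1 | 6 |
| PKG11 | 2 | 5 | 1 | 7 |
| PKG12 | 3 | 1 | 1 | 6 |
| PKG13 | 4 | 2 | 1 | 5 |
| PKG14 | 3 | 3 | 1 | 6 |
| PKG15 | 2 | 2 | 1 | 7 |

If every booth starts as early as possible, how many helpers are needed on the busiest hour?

16

Early-start schedule: PKG10@1, PKG11@1, PKG12@1, PKG13@1, PKG14@1, PKG15@1.
Load per hour: hour 1: 16, hour 2: 16, hour 3: 9, hour 4: 2, hour 5: 0, hour 6: 0, hour 7: 0, hour 8: 0.
Peak is 16.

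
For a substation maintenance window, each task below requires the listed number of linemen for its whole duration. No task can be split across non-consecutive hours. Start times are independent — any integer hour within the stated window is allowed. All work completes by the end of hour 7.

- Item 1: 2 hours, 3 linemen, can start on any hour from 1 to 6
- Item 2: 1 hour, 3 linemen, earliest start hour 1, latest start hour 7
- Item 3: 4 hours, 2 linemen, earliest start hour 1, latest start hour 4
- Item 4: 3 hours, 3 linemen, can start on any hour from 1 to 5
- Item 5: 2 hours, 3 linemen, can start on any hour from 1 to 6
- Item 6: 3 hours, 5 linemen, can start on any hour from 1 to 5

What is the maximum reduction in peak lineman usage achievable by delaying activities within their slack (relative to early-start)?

Early-start peak: h1:19  h2:16  h3:10  h4:2  h5:0  h6:0  h7:0 ⇒ 19.
Leveled (Item 1@1, Item 2@1, Item 3@1, Item 4@2, Item 5@3, Item 6@5): h1:8  h2:8  h3:8  h4:8  h5:5  h6:5  h7:5 ⇒ 8.
Reduction 19 − 8 = 11.

11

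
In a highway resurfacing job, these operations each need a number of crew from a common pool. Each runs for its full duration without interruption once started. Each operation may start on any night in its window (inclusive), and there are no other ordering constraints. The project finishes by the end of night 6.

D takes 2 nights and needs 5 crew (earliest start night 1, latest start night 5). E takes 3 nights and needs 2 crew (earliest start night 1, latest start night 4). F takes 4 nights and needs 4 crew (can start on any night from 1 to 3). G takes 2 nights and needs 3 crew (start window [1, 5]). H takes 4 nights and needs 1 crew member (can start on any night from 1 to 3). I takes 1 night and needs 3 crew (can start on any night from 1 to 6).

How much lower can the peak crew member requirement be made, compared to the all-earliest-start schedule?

Early-start peak: n1:18  n2:15  n3:7  n4:5  n5:0  n6:0 ⇒ 18.
Leveled (D@1, E@1, F@3, G@4, H@1, I@6): n1:8  n2:8  n3:7  n4:8  n5:7  n6:7 ⇒ 8.
Reduction 18 − 8 = 10.

10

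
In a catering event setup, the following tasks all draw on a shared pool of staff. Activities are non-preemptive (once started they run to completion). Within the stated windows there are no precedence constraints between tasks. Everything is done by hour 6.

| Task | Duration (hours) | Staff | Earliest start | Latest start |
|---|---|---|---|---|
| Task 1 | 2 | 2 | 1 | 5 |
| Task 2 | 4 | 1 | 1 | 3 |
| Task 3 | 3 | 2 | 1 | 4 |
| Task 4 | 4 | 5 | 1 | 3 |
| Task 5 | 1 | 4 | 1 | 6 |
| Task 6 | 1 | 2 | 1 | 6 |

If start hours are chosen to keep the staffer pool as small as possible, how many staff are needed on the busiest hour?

8

Early-start (Task 1@1, Task 2@1, Task 3@1, Task 4@1, Task 5@1, Task 6@1) gives peak 16: h1:16  h2:10  h3:8  h4:6  h5:0  h6:0.
Shift Task 3→2, Task 4→3, Task 6→2.
Schedule Task 1@1, Task 2@1, Task 3@2, Task 4@3, Task 5@1, Task 6@2: h1:7  h2:7  h3:8  h4:8  h5:5  h6:5 — peak 8.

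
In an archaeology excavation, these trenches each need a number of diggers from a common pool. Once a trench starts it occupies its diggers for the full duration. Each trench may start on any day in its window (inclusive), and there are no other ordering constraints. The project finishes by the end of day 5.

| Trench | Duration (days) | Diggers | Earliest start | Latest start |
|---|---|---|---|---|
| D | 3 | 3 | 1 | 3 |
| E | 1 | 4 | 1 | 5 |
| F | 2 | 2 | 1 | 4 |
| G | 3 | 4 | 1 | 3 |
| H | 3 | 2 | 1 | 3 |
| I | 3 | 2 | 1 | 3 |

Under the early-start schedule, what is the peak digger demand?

17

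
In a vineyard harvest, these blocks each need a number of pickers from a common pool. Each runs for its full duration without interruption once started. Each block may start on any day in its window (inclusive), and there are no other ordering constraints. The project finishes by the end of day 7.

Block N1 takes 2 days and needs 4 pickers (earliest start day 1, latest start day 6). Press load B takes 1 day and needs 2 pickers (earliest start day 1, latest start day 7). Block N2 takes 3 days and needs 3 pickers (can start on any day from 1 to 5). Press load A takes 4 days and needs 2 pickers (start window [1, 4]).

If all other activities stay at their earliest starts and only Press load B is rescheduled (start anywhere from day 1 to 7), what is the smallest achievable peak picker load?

9

Press load B@1: d1:11  d2:9  d3:5  d4:2  d5:0  d6:0  d7:0 → peak 11
Press load B@2: d1:9  d2:11  d3:5  d4:2  d5:0  d6:0  d7:0 → peak 11
Press load B@3: d1:9  d2:9  d3:7  d4:2  d5:0  d6:0  d7:0 → peak 9
Press load B@4: d1:9  d2:9  d3:5  d4:4  d5:0  d6:0  d7:0 → peak 9
Press load B@5: d1:9  d2:9  d3:5  d4:2  d5:2  d6:0  d7:0 → peak 9
Press load B@6: d1:9  d2:9  d3:5  d4:2  d5:0  d6:2  d7:0 → peak 9
Press load B@7: d1:9  d2:9  d3:5  d4:2  d5:0  d6:0  d7:2 → peak 9
Best is Press load B@3, peak 9.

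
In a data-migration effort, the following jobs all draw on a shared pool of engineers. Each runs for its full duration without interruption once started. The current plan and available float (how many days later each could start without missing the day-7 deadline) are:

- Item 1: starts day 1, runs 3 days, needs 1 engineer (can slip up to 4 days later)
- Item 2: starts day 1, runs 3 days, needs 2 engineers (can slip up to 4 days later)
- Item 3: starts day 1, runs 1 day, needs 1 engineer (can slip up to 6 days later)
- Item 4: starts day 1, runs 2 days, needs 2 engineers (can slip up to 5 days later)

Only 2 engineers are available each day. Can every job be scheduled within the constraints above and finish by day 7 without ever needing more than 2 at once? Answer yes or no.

no

The minimum achievable peak is 3; 2 < 3, so no feasible schedule stays within the cap.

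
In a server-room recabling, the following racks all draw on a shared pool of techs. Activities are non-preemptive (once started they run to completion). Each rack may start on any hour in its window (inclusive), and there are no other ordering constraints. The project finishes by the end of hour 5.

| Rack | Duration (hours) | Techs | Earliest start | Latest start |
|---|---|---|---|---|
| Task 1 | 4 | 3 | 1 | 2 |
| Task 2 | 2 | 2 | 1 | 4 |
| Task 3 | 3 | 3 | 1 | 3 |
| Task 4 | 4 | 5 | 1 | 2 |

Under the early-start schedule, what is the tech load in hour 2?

At early start, hour 2 has: Task 1, Task 2, Task 3, Task 4.
Demand: 3 + 2 + 3 + 5 = 13.

13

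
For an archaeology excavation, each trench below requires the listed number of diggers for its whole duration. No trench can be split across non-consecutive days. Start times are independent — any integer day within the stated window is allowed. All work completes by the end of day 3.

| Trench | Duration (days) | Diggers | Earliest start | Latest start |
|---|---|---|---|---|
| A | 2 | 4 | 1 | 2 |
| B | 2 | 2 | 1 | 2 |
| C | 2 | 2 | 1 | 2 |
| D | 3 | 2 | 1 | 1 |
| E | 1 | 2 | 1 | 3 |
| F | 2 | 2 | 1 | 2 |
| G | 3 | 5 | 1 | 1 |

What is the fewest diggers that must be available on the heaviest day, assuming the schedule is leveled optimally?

Early-start (A@1, B@1, C@1, D@1, E@1, F@1, G@1) gives peak 19: d1:19  d2:17  d3:7.
Shift F→2.
Schedule A@1, B@1, C@1, D@1, E@1, F@2, G@1: d1:17  d2:17  d3:9 — peak 17.

17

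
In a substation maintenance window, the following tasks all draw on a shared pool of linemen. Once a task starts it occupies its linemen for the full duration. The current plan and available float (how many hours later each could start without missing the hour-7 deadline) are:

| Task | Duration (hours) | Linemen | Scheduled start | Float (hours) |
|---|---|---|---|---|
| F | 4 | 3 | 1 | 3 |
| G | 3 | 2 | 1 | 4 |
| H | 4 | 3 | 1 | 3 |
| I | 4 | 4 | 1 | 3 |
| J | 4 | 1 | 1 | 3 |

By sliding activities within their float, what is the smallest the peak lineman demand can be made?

11

Early-start (F@1, G@1, H@1, I@1, J@1) gives peak 13: h1:13  h2:13  h3:13  h4:11  h5:0  h6:0  h7:0.
Shift I→4.
Schedule F@1, G@1, H@1, I@4, J@1: h1:9  h2:9  h3:9  h4:11  h5:4  h6:4  h7:4 — peak 11.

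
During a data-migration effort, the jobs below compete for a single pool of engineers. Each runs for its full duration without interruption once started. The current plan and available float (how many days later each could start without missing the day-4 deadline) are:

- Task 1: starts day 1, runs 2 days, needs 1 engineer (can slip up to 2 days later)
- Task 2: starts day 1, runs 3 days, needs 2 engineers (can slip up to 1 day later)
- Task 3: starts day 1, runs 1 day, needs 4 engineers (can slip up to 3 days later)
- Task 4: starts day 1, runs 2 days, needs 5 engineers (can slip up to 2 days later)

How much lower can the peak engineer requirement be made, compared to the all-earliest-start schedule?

5

Early-start peak: d1:12  d2:8  d3:2  d4:0 ⇒ 12.
Leveled (Task 1@1, Task 2@1, Task 3@1, Task 4@3): d1:7  d2:3  d3:7  d4:5 ⇒ 7.
Reduction 12 − 7 = 5.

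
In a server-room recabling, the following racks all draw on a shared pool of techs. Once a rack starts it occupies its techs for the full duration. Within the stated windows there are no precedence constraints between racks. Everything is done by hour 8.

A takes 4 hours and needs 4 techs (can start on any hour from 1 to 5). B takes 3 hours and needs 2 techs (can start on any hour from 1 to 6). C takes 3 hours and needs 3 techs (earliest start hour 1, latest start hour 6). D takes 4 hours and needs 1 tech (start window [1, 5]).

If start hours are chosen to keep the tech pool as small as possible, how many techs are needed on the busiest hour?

Early-start (A@1, B@1, C@1, D@1) gives peak 10: h1:10  h2:10  h3:10  h4:5  h5:0  h6:0  h7:0  h8:0.
Shift B→5, C→5.
Schedule A@1, B@5, C@5, D@1: h1:5  h2:5  h3:5  h4:5  h5:5  h6:5  h7:5  h8:0 — peak 5.
Total tech-hours = 35 over 8 hours ⇒ peak ≥ ⌈35/8⌉ = 5, so 5 is optimal.

5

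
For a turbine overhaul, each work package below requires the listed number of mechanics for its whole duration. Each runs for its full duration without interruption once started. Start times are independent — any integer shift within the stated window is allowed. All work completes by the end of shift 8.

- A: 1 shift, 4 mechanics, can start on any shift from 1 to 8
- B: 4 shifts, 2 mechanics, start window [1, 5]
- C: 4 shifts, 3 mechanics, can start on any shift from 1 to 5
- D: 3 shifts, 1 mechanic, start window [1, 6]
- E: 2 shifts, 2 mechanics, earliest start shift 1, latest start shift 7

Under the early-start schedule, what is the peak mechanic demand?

12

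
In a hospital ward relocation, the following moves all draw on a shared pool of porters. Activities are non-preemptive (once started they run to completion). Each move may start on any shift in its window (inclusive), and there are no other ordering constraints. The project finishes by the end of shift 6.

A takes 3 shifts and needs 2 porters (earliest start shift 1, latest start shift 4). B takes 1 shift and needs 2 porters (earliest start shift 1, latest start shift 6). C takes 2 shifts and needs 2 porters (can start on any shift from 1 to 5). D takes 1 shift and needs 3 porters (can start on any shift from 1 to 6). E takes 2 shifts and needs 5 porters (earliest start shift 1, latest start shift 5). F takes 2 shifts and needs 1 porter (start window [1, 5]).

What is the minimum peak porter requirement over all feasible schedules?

Early-start (A@1, B@1, C@1, D@1, E@1, F@1) gives peak 15: s1:15  s2:10  s3:2  s4:0  s5:0  s6:0.
Shift C→2, D→4, E→5.
Schedule A@1, B@1, C@2, D@4, E@5, F@1: s1:5  s2:5  s3:4  s4:3  s5:5  s6:5 — peak 5.
Total porter-shifts = 27 over 6 shifts ⇒ peak ≥ ⌈27/6⌉ = 5, so 5 is optimal.

5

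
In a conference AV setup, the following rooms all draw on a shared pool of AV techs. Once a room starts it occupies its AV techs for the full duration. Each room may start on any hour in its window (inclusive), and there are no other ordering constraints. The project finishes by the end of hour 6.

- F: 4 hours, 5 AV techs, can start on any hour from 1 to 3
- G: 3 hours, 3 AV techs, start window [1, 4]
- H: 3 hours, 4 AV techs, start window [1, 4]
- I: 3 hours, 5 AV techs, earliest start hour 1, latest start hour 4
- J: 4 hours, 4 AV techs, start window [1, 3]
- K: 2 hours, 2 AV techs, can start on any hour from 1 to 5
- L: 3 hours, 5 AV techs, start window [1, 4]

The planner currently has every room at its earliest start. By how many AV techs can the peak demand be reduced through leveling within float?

10

Early-start peak: h1:28  h2:28  h3:26  h4:9  h5:0  h6:0 ⇒ 28.
Leveled (F@1, G@1, H@4, I@1, J@1, K@5, L@4): h1:17  h2:17  h3:17  h4:18  h5:11  h6:11 ⇒ 18.
Reduction 28 − 18 = 10.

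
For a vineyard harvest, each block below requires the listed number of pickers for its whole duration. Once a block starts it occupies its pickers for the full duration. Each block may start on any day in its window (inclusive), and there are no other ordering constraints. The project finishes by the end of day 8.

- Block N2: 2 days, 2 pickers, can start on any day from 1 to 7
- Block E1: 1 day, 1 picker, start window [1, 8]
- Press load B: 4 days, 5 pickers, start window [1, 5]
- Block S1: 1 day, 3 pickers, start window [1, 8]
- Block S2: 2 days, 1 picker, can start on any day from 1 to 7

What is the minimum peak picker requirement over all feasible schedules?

Early-start (Block N2@1, Block E1@1, Press load B@1, Block S1@1, Block S2@1) gives peak 12: d1:12  d2:8  d3:5  d4:5  d5:0  d6:0  d7:0  d8:0.
Shift Press load B→3, Block S1→2, Block S2→7.
Schedule Block N2@1, Block E1@1, Press load B@3, Block S1@2, Block S2@7: d1:3  d2:5  d3:5  d4:5  d5:5  d6:5  d7:1  d8:1 — peak 5.

5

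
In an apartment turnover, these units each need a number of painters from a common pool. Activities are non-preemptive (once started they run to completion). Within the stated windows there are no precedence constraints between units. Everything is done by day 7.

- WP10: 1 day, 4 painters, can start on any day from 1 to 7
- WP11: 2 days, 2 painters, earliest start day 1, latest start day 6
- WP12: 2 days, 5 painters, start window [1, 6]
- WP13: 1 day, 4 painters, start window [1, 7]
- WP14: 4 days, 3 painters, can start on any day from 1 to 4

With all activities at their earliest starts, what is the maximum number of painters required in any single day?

18

Early-start schedule: WP10@1, WP11@1, WP12@1, WP13@1, WP14@1.
Load per day: day 1: 18, day 2: 10, day 3: 3, day 4: 3, day 5: 0, day 6: 0, day 7: 0.
Peak is 18.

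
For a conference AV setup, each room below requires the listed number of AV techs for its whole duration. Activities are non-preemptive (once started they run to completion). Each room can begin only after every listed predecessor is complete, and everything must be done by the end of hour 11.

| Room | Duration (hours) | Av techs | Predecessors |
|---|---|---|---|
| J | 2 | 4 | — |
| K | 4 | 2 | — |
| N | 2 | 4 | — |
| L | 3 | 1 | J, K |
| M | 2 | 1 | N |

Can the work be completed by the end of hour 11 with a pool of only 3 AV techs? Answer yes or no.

no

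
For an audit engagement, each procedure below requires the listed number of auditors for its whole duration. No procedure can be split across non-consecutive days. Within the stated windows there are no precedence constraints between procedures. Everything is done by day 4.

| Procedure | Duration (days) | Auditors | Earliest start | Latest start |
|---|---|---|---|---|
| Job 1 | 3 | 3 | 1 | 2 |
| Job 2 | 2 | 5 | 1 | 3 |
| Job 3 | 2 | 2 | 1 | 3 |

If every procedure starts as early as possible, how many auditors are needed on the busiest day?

10

Early-start schedule: Job 1@1, Job 2@1, Job 3@1.
Load per day: day 1: 10, day 2: 10, day 3: 3, day 4: 0.
Peak is 10.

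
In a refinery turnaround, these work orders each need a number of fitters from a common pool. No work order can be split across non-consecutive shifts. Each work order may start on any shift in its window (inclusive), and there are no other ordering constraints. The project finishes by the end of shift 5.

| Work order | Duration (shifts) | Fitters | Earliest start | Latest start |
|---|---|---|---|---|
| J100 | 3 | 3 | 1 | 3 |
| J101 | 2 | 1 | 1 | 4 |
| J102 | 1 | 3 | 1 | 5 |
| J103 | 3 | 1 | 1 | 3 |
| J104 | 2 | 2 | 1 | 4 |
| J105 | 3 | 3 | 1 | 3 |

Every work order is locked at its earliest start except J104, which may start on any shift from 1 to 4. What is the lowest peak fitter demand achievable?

11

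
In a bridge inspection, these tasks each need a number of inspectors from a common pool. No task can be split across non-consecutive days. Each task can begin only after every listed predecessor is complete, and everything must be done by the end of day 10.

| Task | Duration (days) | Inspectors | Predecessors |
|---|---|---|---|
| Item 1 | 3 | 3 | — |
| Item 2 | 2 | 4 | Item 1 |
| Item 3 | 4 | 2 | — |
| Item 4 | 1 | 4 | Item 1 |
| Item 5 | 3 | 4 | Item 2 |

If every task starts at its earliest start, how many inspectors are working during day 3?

At early start, day 3 has: Item 1, Item 3.
Demand: 3 + 2 = 5.

5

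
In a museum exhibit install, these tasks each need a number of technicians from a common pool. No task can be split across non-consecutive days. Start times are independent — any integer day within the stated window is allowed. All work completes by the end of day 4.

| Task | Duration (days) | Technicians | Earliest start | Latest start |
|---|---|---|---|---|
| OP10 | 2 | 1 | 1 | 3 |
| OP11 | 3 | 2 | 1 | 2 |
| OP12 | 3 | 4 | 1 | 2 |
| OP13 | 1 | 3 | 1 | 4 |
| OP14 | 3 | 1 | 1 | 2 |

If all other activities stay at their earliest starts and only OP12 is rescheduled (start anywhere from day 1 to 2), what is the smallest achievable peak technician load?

8

OP12@1: d1:11  d2:8  d3:7  d4:0 → peak 11
OP12@2: d1:7  d2:8  d3:7  d4:4 → peak 8
Best is OP12@2, peak 8.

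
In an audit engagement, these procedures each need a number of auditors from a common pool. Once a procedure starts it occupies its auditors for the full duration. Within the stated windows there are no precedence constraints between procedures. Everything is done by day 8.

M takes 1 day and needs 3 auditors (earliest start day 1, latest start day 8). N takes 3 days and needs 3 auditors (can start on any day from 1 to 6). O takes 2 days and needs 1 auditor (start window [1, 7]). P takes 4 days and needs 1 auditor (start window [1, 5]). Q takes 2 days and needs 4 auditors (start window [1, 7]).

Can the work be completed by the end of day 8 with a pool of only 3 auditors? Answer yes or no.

no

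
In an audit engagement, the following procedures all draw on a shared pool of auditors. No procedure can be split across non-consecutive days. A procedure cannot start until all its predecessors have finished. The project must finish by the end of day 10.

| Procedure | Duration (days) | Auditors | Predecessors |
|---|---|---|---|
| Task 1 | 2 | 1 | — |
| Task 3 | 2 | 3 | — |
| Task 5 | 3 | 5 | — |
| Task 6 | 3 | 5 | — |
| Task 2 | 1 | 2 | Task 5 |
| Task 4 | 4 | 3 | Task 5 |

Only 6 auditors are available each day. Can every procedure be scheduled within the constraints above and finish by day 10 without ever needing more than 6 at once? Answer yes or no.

Schedule Task 1@1, Task 3@4, Task 5@1, Task 6@8, Task 2@6, Task 4@4: d1:6  d2:6  d3:5  d4:6  d5:6  d6:5  d7:3  d8:5  d9:5  d10:5 — peak 6 ≤ 6.

yes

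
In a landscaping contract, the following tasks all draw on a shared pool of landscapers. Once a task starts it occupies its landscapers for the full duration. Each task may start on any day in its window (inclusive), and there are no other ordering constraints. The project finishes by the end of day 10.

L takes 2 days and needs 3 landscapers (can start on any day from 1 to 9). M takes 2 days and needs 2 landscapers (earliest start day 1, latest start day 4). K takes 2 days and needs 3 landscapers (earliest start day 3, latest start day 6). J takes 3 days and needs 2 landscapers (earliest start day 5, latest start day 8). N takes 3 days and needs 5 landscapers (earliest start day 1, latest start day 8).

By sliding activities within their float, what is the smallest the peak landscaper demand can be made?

5

Early-start (L@1, M@1, K@3, J@5, N@1) gives peak 10: d1:10  d2:10  d3:8  d4:3  d5:2  d6:2  d7:2  d8:0  d9:0  d10:0.
Shift N→8.
Schedule L@1, M@1, K@3, J@5, N@8: d1:5  d2:5  d3:3  d4:3  d5:2  d6:2  d7:2  d8:5  d9:5  d10:5 — peak 5.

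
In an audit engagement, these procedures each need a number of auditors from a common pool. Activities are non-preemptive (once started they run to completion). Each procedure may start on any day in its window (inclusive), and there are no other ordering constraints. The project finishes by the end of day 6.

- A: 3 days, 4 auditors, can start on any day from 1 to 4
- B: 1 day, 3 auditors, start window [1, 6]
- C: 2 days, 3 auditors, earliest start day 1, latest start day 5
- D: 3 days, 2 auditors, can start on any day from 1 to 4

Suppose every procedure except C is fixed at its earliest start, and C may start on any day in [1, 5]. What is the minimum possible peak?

C@1: d1:12  d2:9  d3:6  d4:0  d5:0  d6:0 → peak 12
C@2: d1:9  d2:9  d3:9  d4:0  d5:0  d6:0 → peak 9
C@3: d1:9  d2:6  d3:9  d4:3  d5:0  d6:0 → peak 9
C@4: d1:9  d2:6  d3:6  d4:3  d5:3  d6:0 → peak 9
C@5: d1:9  d2:6  d3:6  d4:0  d5:3  d6:3 → peak 9
Best is C@2, peak 9.

9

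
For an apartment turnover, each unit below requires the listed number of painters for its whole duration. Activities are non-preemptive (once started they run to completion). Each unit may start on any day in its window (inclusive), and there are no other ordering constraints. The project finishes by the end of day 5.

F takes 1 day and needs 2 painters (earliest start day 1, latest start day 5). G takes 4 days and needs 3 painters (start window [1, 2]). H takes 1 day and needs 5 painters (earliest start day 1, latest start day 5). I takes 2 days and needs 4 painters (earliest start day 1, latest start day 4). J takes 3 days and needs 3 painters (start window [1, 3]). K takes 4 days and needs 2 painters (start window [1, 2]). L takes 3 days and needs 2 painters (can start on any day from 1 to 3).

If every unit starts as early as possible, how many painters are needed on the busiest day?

Early-start schedule: F@1, G@1, H@1, I@1, J@1, K@1, L@1.
Load per day: day 1: 21, day 2: 14, day 3: 10, day 4: 5, day 5: 0.
Peak is 21.

21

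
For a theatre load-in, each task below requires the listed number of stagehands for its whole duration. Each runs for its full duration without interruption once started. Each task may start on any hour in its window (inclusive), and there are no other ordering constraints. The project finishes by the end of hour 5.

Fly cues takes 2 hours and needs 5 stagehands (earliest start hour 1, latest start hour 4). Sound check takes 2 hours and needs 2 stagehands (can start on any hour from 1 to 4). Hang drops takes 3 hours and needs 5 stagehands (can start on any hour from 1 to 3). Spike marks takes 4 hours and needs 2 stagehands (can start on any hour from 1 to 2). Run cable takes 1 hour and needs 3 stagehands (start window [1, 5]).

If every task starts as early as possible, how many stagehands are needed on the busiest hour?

17

Early-start schedule: Fly cues@1, Sound check@1, Hang drops@1, Spike marks@1, Run cable@1.
Load per hour: hour 1: 17, hour 2: 14, hour 3: 7, hour 4: 2, hour 5: 0.
Peak is 17.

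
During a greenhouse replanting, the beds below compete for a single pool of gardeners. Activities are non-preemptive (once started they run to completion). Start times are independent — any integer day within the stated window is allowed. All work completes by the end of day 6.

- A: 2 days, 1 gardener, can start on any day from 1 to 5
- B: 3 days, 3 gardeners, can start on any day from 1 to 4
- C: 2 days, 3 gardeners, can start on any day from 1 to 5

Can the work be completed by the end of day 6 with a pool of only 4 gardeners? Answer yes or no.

Schedule A@1, B@1, C@4: d1:4  d2:4  d3:3  d4:3  d5:3  d6:0 — peak 4 ≤ 4.

yes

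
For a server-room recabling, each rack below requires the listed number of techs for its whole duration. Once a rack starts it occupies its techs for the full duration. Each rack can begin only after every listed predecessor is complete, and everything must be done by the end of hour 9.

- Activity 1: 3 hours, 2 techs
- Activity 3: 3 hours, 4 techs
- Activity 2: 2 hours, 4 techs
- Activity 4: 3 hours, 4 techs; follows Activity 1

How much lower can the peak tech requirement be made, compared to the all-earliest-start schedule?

Early-start peak: h1:10  h2:10  h3:6  h4:4  h5:4  h6:4  h7:0  h8:0  h9:0 ⇒ 10.
Leveled (Activity 1@1, Activity 3@1, Activity 2@4, Activity 4@6): h1:6  h2:6  h3:6  h4:4  h5:4  h6:4  h7:4  h8:4  h9:0 ⇒ 6.
Reduction 10 − 6 = 4.

4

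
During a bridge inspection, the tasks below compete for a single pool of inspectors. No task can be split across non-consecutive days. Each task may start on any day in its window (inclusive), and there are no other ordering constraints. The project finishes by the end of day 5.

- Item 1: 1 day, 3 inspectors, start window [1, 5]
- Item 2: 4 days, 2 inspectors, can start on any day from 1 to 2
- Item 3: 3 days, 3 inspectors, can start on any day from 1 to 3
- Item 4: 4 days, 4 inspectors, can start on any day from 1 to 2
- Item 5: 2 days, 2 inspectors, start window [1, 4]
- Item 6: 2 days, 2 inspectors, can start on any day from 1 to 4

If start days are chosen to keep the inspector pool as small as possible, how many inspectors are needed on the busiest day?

10

Early-start (Item 1@1, Item 2@1, Item 3@1, Item 4@1, Item 5@1, Item 6@1) gives peak 16: d1:16  d2:13  d3:9  d4:6  d5:0.
Shift Item 4→2, Item 5→4, Item 6→4.
Schedule Item 1@1, Item 2@1, Item 3@1, Item 4@2, Item 5@4, Item 6@4: d1:8  d2:9  d3:9  d4:10  d5:8 — peak 10.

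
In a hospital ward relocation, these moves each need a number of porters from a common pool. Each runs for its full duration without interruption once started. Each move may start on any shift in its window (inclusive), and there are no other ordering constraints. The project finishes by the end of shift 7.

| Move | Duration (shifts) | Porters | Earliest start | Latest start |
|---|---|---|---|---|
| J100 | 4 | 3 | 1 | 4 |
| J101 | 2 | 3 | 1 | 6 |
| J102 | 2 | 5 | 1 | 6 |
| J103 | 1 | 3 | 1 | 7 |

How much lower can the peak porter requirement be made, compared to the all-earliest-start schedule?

8

Early-start peak: s1:14  s2:11  s3:3  s4:3  s5:0  s6:0  s7:0 ⇒ 14.
Leveled (J100@1, J101@1, J102@5, J103@3): s1:6  s2:6  s3:6  s4:3  s5:5  s6:5  s7:0 ⇒ 6.
Reduction 14 − 6 = 8.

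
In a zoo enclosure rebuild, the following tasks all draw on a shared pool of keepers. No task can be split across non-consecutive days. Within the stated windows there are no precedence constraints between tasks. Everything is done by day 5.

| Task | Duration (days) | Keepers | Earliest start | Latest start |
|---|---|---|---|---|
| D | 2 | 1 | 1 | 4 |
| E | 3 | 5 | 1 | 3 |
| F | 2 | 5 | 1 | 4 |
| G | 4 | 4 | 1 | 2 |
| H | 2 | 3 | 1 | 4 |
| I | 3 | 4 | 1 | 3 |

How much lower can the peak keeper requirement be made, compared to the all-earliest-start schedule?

Early-start peak: d1:22  d2:22  d3:13  d4:4  d5:0 ⇒ 22.
Leveled (D@1, E@1, F@4, G@1, H@1, I@3): d1:13  d2:13  d3:13  d4:13  d5:9 ⇒ 13.
Reduction 22 − 13 = 9.

9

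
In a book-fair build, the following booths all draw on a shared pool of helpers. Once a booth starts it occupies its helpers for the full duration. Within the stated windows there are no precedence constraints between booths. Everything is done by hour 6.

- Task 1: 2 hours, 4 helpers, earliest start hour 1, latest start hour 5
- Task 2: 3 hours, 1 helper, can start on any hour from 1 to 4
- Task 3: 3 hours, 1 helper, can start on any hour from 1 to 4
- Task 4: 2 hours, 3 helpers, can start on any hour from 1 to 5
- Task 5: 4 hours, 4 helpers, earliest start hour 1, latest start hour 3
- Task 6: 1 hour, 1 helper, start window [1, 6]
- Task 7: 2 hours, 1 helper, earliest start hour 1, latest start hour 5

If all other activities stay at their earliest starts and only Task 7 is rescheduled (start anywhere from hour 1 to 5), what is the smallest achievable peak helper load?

Task 7@1: h1:15  h2:14  h3:6  h4:4  h5:0  h6:0 → peak 15
Task 7@2: h1:14  h2:14  h3:7  h4:4  h5:0  h6:0 → peak 14
Task 7@3: h1:14  h2:13  h3:7  h4:5  h5:0  h6:0 → peak 14
Task 7@4: h1:14  h2:13  h3:6  h4:5  h5:1  h6:0 → peak 14
Task 7@5: h1:14  h2:13  h3:6  h4:4  h5:1  h6:1 → peak 14
Best is Task 7@2, peak 14.

14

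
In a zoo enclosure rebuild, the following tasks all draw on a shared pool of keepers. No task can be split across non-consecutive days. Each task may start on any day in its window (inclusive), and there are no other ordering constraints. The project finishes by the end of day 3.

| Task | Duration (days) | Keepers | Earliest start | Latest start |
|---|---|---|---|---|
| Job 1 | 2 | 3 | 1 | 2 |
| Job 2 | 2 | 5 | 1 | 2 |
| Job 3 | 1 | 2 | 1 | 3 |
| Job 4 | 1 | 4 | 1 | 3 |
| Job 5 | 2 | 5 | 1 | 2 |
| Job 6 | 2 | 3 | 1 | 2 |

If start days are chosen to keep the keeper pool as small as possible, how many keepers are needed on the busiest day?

Early-start (Job 1@1, Job 2@1, Job 3@1, Job 4@1, Job 5@1, Job 6@1) gives peak 22: d1:22  d2:16  d3:0.
Shift Job 5→2, Job 6→2.
Schedule Job 1@1, Job 2@1, Job 3@1, Job 4@1, Job 5@2, Job 6@2: d1:14  d2:16  d3:8 — peak 16.

16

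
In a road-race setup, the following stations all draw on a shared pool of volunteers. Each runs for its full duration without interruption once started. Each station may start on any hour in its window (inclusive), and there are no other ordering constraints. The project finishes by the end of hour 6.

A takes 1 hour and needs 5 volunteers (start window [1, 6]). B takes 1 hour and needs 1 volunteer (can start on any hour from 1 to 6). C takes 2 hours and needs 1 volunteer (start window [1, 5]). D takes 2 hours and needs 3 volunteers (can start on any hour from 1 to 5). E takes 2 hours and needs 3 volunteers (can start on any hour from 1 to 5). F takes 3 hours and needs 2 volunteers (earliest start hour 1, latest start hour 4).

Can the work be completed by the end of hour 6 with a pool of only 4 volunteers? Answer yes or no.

Total volunteer-hours = 26; over 6 hours the average is 26/6 > 4, so some hour must exceed 4.

no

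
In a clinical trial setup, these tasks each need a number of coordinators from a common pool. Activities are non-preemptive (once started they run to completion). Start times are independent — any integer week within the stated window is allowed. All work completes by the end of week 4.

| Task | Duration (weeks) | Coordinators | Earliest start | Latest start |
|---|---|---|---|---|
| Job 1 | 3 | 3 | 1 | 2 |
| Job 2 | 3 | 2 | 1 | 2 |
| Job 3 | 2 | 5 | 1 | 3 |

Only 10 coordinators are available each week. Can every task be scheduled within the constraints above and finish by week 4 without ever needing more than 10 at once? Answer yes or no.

Schedule Job 1@1, Job 2@1, Job 3@1: w1:10  w2:10  w3:5  w4:0 — peak 10 ≤ 10.

yes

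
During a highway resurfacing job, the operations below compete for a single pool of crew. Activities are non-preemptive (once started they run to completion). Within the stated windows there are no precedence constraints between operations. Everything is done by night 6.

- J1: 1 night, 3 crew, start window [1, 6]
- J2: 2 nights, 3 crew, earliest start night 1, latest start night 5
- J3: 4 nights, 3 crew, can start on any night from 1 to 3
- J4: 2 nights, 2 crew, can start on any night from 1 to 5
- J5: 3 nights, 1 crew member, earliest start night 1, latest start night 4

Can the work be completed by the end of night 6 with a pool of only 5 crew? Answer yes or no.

no

The minimum achievable peak is 6; 5 < 6, so no feasible schedule stays within the cap.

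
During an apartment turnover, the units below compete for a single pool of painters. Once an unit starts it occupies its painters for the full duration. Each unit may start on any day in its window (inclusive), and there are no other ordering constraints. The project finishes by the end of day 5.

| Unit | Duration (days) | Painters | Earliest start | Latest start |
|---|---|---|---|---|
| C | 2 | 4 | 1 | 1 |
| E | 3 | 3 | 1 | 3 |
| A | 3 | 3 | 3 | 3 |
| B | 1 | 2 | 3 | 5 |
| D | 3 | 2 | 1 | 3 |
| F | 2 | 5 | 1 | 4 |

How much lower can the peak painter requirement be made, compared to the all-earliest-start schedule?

Early-start peak: d1:14  d2:14  d3:10  d4:3  d5:3 ⇒ 14.
Leveled (C@1, E@1, A@3, B@3, D@1, F@4): d1:9  d2:9  d3:10  d4:8  d5:8 ⇒ 10.
Reduction 14 − 10 = 4.

4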